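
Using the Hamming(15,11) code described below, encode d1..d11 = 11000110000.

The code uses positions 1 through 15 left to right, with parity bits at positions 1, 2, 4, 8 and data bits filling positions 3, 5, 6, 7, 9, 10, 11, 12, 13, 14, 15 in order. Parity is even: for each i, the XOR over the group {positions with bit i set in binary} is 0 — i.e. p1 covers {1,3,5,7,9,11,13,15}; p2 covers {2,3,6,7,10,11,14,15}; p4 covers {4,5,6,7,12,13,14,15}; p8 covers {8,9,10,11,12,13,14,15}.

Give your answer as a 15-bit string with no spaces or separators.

111110000110000

Place data at non-parity positions: p1 p2 1 p4 1 0 0 p8 0 1 1 0 0 0 0
p1 (pos 1,3,5,7,9,11,13,15): XOR of data positions = 1⊕1⊕0⊕0⊕1⊕0⊕0 = 1
p2 (pos 2,3,6,7,10,11,14,15): XOR of data positions = 1⊕0⊕0⊕1⊕1⊕0⊕0 = 1
p4 (pos 4,5,6,7,12,13,14,15): XOR of data positions = 1⊕0⊕0⊕0⊕0⊕0⊕0 = 1
p8 (pos 8,9,10,11,12,13,14,15): XOR of data positions = 0⊕1⊕1⊕0⊕0⊕0⊕0 = 0
Codeword: 111110000110000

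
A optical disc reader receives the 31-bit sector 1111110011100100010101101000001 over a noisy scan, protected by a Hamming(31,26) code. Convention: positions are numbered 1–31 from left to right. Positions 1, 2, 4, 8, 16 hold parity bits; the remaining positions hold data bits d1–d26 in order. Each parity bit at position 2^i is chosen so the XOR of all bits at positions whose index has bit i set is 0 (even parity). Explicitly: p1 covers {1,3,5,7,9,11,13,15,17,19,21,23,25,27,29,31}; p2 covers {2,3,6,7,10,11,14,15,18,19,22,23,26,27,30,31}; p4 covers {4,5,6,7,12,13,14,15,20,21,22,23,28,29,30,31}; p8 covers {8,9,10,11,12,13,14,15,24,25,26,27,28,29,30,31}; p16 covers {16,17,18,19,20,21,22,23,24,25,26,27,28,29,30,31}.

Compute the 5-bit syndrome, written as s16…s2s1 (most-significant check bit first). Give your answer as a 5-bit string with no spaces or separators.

s1 (pos 1,3,5,7,9,11,13,15,17,19,21,23,25,27,29,31): 1⊕1⊕1⊕0⊕1⊕1⊕0⊕0⊕0⊕0⊕0⊕1⊕1⊕0⊕0⊕1 = 0
s2 (pos 2,3,6,7,10,11,14,15,18,19,22,23,26,27,30,31): 1⊕1⊕1⊕0⊕1⊕1⊕1⊕0⊕1⊕0⊕1⊕1⊕0⊕0⊕0⊕1 = 0
s4 (pos 4,5,6,7,12,13,14,15,20,21,22,23,28,29,30,31): 1⊕1⊕1⊕0⊕0⊕0⊕1⊕0⊕1⊕0⊕1⊕1⊕0⊕0⊕0⊕1 = 0
s8 (pos 8,9,10,11,12,13,14,15,24,25,26,27,28,29,30,31): 0⊕1⊕1⊕1⊕0⊕0⊕1⊕0⊕0⊕1⊕0⊕0⊕0⊕0⊕0⊕1 = 0
s16 (pos 16,17,18,19,20,21,22,23,24,25,26,27,28,29,30,31): 0⊕0⊕1⊕0⊕1⊕0⊕1⊕1⊕0⊕1⊕0⊕0⊕0⊕0⊕0⊕1 = 0
Syndrome s16…s1 = 00000 → no error.

00000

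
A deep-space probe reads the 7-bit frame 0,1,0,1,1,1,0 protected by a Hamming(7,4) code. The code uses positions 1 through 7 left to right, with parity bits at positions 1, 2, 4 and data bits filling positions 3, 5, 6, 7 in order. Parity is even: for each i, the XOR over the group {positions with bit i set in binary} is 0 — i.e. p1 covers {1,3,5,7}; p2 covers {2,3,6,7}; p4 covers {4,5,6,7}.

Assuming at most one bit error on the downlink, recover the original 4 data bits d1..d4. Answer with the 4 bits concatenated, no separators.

s1 (pos 1,3,5,7): 0⊕0⊕1⊕0 = 1
s2 (pos 2,3,6,7): 1⊕0⊕1⊕0 = 0
s4 (pos 4,5,6,7): 1⊕1⊕1⊕0 = 1
Syndrome s4…s1 = 101 → error at position 5.
Flip position 5: 0101110 → 0101010
Read data bits from positions 3,5,6,7: 0010

0010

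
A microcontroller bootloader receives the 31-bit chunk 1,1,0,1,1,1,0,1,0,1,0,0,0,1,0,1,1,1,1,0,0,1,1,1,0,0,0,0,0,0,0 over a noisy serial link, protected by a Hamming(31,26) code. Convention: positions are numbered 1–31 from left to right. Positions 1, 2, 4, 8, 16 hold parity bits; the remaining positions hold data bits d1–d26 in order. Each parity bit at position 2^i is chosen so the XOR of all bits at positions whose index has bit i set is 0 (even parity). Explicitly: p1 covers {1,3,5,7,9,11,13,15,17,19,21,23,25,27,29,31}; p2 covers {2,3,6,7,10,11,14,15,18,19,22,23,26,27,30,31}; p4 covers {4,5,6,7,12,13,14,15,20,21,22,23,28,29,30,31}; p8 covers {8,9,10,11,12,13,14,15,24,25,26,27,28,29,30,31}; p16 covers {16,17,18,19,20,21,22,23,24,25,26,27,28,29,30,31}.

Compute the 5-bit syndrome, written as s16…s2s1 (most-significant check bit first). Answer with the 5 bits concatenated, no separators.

s1 (pos 1,3,5,7,9,11,13,15,17,19,21,23,25,27,29,31): 1⊕0⊕1⊕0⊕0⊕0⊕0⊕0⊕1⊕1⊕0⊕1⊕0⊕0⊕0⊕0 = 1
s2 (pos 2,3,6,7,10,11,14,15,18,19,22,23,26,27,30,31): 1⊕0⊕1⊕0⊕1⊕0⊕1⊕0⊕1⊕1⊕1⊕1⊕0⊕0⊕0⊕0 = 0
s4 (pos 4,5,6,7,12,13,14,15,20,21,22,23,28,29,30,31): 1⊕1⊕1⊕0⊕0⊕0⊕1⊕0⊕0⊕0⊕1⊕1⊕0⊕0⊕0⊕0 = 0
s8 (pos 8,9,10,11,12,13,14,15,24,25,26,27,28,29,30,31): 1⊕0⊕1⊕0⊕0⊕0⊕1⊕0⊕1⊕0⊕0⊕0⊕0⊕0⊕0⊕0 = 0
s16 (pos 16,17,18,19,20,21,22,23,24,25,26,27,28,29,30,31): 1⊕1⊕1⊕1⊕0⊕0⊕1⊕1⊕1⊕0⊕0⊕0⊕0⊕0⊕0⊕0 = 1
Syndrome s16…s1 = 10001 → error at position 17.

10001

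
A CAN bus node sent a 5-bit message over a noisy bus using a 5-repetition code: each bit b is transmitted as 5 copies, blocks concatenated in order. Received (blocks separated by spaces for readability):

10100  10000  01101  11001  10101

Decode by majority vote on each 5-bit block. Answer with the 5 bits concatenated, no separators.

Block 1 (10100): 2 ones → 0
Block 2 (10000): 1 one → 0
Block 3 (01101): 3 ones → 1
Block 4 (11001): 3 ones → 1
Block 5 (10101): 3 ones → 1

00111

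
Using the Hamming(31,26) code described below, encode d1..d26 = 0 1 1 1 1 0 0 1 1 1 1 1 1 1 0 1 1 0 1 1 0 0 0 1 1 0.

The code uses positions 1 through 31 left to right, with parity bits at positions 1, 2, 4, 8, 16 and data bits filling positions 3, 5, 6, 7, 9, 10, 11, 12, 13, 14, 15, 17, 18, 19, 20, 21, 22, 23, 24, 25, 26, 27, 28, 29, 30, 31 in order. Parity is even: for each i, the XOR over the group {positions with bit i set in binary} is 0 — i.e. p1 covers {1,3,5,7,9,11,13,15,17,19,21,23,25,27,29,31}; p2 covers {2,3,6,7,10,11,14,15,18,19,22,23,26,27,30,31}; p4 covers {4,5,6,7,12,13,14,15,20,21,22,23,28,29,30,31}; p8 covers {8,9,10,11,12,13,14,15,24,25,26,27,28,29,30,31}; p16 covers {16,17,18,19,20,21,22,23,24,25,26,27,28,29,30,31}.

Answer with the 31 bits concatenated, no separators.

0001111110011111111011011000110

Place data at non-parity positions: p1 p2 0 p4 1 1 1 p8 1 0 0 1 1 1 1 p16 1 1 1 0 1 1 0 1 1 0 0 0 1 1 0
p1 (pos 1,3,5,7,9,11,13,15,17,19,21,23,25,27,29,31): XOR of data positions = 0⊕1⊕1⊕1⊕0⊕1⊕1⊕1⊕1⊕1⊕0⊕1⊕0⊕1⊕0 = 0
p2 (pos 2,3,6,7,10,11,14,15,18,19,22,23,26,27,30,31): XOR of data positions = 0⊕1⊕1⊕0⊕0⊕1⊕1⊕1⊕1⊕1⊕0⊕0⊕0⊕1⊕0 = 0
p4 (pos 4,5,6,7,12,13,14,15,20,21,22,23,28,29,30,31): XOR of data positions = 1⊕1⊕1⊕1⊕1⊕1⊕1⊕0⊕1⊕1⊕0⊕0⊕1⊕1⊕0 = 1
p8 (pos 8,9,10,11,12,13,14,15,24,25,26,27,28,29,30,31): XOR of data positions = 1⊕0⊕0⊕1⊕1⊕1⊕1⊕1⊕1⊕0⊕0⊕0⊕1⊕1⊕0 = 1
p16 (pos 16,17,18,19,20,21,22,23,24,25,26,27,28,29,30,31): XOR of data positions = 1⊕1⊕1⊕0⊕1⊕1⊕0⊕1⊕1⊕0⊕0⊕0⊕1⊕1⊕0 = 1
Codeword: 0001111110011111111011011000110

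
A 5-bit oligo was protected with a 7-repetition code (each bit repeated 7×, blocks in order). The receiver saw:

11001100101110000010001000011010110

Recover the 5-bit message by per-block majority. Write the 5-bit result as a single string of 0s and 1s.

Block 1 (1100110): 4 ones → 1
Block 2 (0101110): 4 ones → 1
Block 3 (0000100): 1 one → 0
Block 4 (0100001): 2 ones → 0
Block 5 (1010110): 4 ones → 1

11001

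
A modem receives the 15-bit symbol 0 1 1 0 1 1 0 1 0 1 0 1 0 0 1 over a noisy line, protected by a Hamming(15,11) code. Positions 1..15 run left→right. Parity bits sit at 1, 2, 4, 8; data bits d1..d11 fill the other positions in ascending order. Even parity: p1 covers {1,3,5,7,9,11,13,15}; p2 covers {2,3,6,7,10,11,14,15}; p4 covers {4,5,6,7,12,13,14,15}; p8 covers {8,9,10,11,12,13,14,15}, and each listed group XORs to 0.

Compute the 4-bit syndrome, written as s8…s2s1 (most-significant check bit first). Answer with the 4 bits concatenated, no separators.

0011

s1 (pos 1,3,5,7,9,11,13,15): 0⊕1⊕1⊕0⊕0⊕0⊕0⊕1 = 1
s2 (pos 2,3,6,7,10,11,14,15): 1⊕1⊕1⊕0⊕1⊕0⊕0⊕1 = 1
s4 (pos 4,5,6,7,12,13,14,15): 0⊕1⊕1⊕0⊕1⊕0⊕0⊕1 = 0
s8 (pos 8,9,10,11,12,13,14,15): 1⊕0⊕1⊕0⊕1⊕0⊕0⊕1 = 0
Syndrome s8…s1 = 0011 → error at position 3.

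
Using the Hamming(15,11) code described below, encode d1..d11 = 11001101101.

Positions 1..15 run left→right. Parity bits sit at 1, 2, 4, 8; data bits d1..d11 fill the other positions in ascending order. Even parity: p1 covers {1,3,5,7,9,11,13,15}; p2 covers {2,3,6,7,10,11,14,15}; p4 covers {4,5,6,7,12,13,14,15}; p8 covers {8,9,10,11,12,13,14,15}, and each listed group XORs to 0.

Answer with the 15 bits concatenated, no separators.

Place data at non-parity positions: p1 p2 1 p4 1 0 0 p8 1 1 0 1 1 0 1
p1 (pos 1,3,5,7,9,11,13,15): XOR of data positions = 1⊕1⊕0⊕1⊕0⊕1⊕1 = 1
p2 (pos 2,3,6,7,10,11,14,15): XOR of data positions = 1⊕0⊕0⊕1⊕0⊕0⊕1 = 1
p4 (pos 4,5,6,7,12,13,14,15): XOR of data positions = 1⊕0⊕0⊕1⊕1⊕0⊕1 = 0
p8 (pos 8,9,10,11,12,13,14,15): XOR of data positions = 1⊕1⊕0⊕1⊕1⊕0⊕1 = 1
Codeword: 111010011101101

111010011101101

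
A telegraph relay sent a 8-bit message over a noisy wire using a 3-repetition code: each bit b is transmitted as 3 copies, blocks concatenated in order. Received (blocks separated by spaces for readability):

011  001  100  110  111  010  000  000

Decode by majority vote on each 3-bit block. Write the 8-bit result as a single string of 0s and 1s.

Block 1 (011): 2 ones → 1
Block 2 (001): 1 one → 0
Block 3 (100): 1 one → 0
Block 4 (110): 2 ones → 1
Block 5 (111): 3 ones → 1
Block 6 (010): 1 one → 0
Block 7 (000): 0 ones → 0
Block 8 (000): 0 ones → 0

10011000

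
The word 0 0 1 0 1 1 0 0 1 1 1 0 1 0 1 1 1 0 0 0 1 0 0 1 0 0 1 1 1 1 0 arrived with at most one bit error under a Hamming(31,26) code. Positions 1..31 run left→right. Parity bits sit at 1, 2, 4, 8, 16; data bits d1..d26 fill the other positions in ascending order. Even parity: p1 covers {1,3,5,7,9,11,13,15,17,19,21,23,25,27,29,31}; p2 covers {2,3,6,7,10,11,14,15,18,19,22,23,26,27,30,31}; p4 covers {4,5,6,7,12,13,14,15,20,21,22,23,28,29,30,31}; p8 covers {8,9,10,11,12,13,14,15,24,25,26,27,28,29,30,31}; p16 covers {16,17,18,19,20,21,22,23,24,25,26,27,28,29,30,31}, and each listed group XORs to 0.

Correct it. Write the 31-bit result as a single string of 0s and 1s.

0110110011101011100010010011110

s1 (pos 1,3,5,7,9,11,13,15,17,19,21,23,25,27,29,31): 0⊕1⊕1⊕0⊕1⊕1⊕1⊕1⊕1⊕0⊕1⊕0⊕0⊕1⊕1⊕0 = 0
s2 (pos 2,3,6,7,10,11,14,15,18,19,22,23,26,27,30,31): 0⊕1⊕1⊕0⊕1⊕1⊕0⊕1⊕0⊕0⊕0⊕0⊕0⊕1⊕1⊕0 = 1
s4 (pos 4,5,6,7,12,13,14,15,20,21,22,23,28,29,30,31): 0⊕1⊕1⊕0⊕0⊕1⊕0⊕1⊕0⊕1⊕0⊕0⊕1⊕1⊕1⊕0 = 0
s8 (pos 8,9,10,11,12,13,14,15,24,25,26,27,28,29,30,31): 0⊕1⊕1⊕1⊕0⊕1⊕0⊕1⊕1⊕0⊕0⊕1⊕1⊕1⊕1⊕0 = 0
s16 (pos 16,17,18,19,20,21,22,23,24,25,26,27,28,29,30,31): 1⊕1⊕0⊕0⊕0⊕1⊕0⊕0⊕1⊕0⊕0⊕1⊕1⊕1⊕1⊕0 = 0
Syndrome s16…s1 = 00010 → error at position 2.
Flip position 2: 0010110011101011100010010011110 → 0110110011101011100010010011110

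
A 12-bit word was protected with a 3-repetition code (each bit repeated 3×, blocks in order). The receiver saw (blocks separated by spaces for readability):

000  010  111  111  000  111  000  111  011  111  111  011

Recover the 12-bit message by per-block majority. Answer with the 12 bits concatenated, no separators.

Block 1 (000): 0 ones → 0
Block 2 (010): 1 one → 0
Block 3 (111): 3 ones → 1
Block 4 (111): 3 ones → 1
Block 5 (000): 0 ones → 0
Block 6 (111): 3 ones → 1
Block 7 (000): 0 ones → 0
Block 8 (111): 3 ones → 1
Block 9 (011): 2 ones → 1
Block 10 (111): 3 ones → 1
Block 11 (111): 3 ones → 1
Block 12 (011): 2 ones → 1

001101011111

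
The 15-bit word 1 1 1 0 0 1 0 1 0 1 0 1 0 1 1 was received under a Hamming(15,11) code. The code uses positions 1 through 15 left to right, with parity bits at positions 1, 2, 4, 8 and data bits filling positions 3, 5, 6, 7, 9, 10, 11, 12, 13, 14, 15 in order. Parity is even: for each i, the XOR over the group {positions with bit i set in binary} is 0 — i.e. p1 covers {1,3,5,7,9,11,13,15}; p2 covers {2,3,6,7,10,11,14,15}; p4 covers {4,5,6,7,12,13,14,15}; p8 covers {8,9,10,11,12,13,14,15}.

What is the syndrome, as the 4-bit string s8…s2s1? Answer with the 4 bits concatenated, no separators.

s1 (pos 1,3,5,7,9,11,13,15): 1⊕1⊕0⊕0⊕0⊕0⊕0⊕1 = 1
s2 (pos 2,3,6,7,10,11,14,15): 1⊕1⊕1⊕0⊕1⊕0⊕1⊕1 = 0
s4 (pos 4,5,6,7,12,13,14,15): 0⊕0⊕1⊕0⊕1⊕0⊕1⊕1 = 0
s8 (pos 8,9,10,11,12,13,14,15): 1⊕0⊕1⊕0⊕1⊕0⊕1⊕1 = 1
Syndrome s8…s1 = 1001 → error at position 9.

1001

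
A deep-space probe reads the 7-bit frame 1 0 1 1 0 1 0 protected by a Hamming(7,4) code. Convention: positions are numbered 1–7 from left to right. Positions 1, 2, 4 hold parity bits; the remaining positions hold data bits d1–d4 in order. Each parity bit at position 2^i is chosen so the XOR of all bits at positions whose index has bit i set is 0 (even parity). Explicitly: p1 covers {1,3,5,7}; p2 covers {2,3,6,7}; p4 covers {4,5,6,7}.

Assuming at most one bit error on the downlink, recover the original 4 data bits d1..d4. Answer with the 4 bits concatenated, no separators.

1010

s1 (pos 1,3,5,7): 1⊕1⊕0⊕0 = 0
s2 (pos 2,3,6,7): 0⊕1⊕1⊕0 = 0
s4 (pos 4,5,6,7): 1⊕0⊕1⊕0 = 0
Syndrome s4…s1 = 000 → no error.
Read data bits from positions 3,5,6,7: 1010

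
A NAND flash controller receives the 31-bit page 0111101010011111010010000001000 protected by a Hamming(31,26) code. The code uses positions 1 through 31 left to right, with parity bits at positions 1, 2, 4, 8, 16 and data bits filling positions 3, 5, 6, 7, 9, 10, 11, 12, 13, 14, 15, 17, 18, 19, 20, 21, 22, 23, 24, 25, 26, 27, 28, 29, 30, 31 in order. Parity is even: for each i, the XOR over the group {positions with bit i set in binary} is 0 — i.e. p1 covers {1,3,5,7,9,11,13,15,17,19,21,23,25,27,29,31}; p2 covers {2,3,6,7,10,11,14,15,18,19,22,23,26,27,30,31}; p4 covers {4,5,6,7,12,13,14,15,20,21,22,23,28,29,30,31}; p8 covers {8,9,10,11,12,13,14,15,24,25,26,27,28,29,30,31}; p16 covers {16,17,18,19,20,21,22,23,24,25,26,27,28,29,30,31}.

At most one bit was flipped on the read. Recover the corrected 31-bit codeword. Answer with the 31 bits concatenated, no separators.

s1 (pos 1,3,5,7,9,11,13,15,17,19,21,23,25,27,29,31): 0⊕1⊕1⊕1⊕1⊕0⊕1⊕1⊕0⊕0⊕1⊕0⊕0⊕0⊕0⊕0 = 1
s2 (pos 2,3,6,7,10,11,14,15,18,19,22,23,26,27,30,31): 1⊕1⊕0⊕1⊕0⊕0⊕1⊕1⊕1⊕0⊕0⊕0⊕0⊕0⊕0⊕0 = 0
s4 (pos 4,5,6,7,12,13,14,15,20,21,22,23,28,29,30,31): 1⊕1⊕0⊕1⊕1⊕1⊕1⊕1⊕0⊕1⊕0⊕0⊕1⊕0⊕0⊕0 = 1
s8 (pos 8,9,10,11,12,13,14,15,24,25,26,27,28,29,30,31): 0⊕1⊕0⊕0⊕1⊕1⊕1⊕1⊕0⊕0⊕0⊕0⊕1⊕0⊕0⊕0 = 0
s16 (pos 16,17,18,19,20,21,22,23,24,25,26,27,28,29,30,31): 1⊕0⊕1⊕0⊕0⊕1⊕0⊕0⊕0⊕0⊕0⊕0⊕1⊕0⊕0⊕0 = 0
Syndrome s16…s1 = 00101 → error at position 5.
Flip position 5: 0111101010011111010010000001000 → 0111001010011111010010000001000

0111001010011111010010000001000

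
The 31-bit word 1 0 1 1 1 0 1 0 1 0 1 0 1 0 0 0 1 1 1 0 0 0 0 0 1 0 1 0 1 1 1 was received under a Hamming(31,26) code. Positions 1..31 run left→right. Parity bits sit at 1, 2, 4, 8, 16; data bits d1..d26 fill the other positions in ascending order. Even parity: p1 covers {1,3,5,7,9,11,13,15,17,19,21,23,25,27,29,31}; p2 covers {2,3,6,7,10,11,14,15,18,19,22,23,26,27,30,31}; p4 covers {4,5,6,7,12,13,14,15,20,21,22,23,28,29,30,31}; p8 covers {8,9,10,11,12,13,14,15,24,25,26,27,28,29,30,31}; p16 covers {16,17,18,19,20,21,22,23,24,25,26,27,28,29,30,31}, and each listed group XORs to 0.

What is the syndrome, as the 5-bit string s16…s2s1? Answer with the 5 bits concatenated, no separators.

s1 (pos 1,3,5,7,9,11,13,15,17,19,21,23,25,27,29,31): 1⊕1⊕1⊕1⊕1⊕1⊕1⊕0⊕1⊕1⊕0⊕0⊕1⊕1⊕1⊕1 = 1
s2 (pos 2,3,6,7,10,11,14,15,18,19,22,23,26,27,30,31): 0⊕1⊕0⊕1⊕0⊕1⊕0⊕0⊕1⊕1⊕0⊕0⊕0⊕1⊕1⊕1 = 0
s4 (pos 4,5,6,7,12,13,14,15,20,21,22,23,28,29,30,31): 1⊕1⊕0⊕1⊕0⊕1⊕0⊕0⊕0⊕0⊕0⊕0⊕0⊕1⊕1⊕1 = 1
s8 (pos 8,9,10,11,12,13,14,15,24,25,26,27,28,29,30,31): 0⊕1⊕0⊕1⊕0⊕1⊕0⊕0⊕0⊕1⊕0⊕1⊕0⊕1⊕1⊕1 = 0
s16 (pos 16,17,18,19,20,21,22,23,24,25,26,27,28,29,30,31): 0⊕1⊕1⊕1⊕0⊕0⊕0⊕0⊕0⊕1⊕0⊕1⊕0⊕1⊕1⊕1 = 0
Syndrome s16…s1 = 00101 → error at position 5.

00101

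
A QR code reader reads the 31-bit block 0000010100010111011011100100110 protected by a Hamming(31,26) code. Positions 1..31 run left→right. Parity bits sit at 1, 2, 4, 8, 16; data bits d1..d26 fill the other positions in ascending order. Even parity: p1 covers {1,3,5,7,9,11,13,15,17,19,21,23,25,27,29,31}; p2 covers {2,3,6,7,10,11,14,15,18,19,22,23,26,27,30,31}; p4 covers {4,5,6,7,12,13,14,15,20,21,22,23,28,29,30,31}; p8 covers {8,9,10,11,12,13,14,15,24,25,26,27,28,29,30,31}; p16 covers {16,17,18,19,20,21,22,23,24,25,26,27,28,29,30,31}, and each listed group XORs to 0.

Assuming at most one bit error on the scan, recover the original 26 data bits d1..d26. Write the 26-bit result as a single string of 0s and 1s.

00100001011011011100100111

s1 (pos 1,3,5,7,9,11,13,15,17,19,21,23,25,27,29,31): 0⊕0⊕0⊕0⊕0⊕0⊕0⊕1⊕0⊕1⊕1⊕1⊕0⊕0⊕1⊕0 = 1
s2 (pos 2,3,6,7,10,11,14,15,18,19,22,23,26,27,30,31): 0⊕0⊕1⊕0⊕0⊕0⊕1⊕1⊕1⊕1⊕1⊕1⊕1⊕0⊕1⊕0 = 1
s4 (pos 4,5,6,7,12,13,14,15,20,21,22,23,28,29,30,31): 0⊕0⊕1⊕0⊕1⊕0⊕1⊕1⊕0⊕1⊕1⊕1⊕0⊕1⊕1⊕0 = 1
s8 (pos 8,9,10,11,12,13,14,15,24,25,26,27,28,29,30,31): 1⊕0⊕0⊕0⊕1⊕0⊕1⊕1⊕0⊕0⊕1⊕0⊕0⊕1⊕1⊕0 = 1
s16 (pos 16,17,18,19,20,21,22,23,24,25,26,27,28,29,30,31): 1⊕0⊕1⊕1⊕0⊕1⊕1⊕1⊕0⊕0⊕1⊕0⊕0⊕1⊕1⊕0 = 1
Syndrome s16…s1 = 11111 → error at position 31.
Flip position 31: 0000010100010111011011100100110 → 0000010100010111011011100100111
Read data bits from positions 3,5,6,7,9,10,11,12,13,14,15,17,18,19,20,21,22,23,24,25,26,27,28,29,30,31: 00100001011011011100100111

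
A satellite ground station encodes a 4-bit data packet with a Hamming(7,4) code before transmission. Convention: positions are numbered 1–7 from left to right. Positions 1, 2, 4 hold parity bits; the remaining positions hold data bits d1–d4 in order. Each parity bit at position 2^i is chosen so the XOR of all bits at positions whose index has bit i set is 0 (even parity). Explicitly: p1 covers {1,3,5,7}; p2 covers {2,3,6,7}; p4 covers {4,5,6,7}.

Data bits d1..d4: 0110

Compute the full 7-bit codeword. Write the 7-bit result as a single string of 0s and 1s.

Place data at non-parity positions: p1 p2 0 p4 1 1 0
p1 (pos 1,3,5,7): XOR of data positions = 0⊕1⊕0 = 1
p2 (pos 2,3,6,7): XOR of data positions = 0⊕1⊕0 = 1
p4 (pos 4,5,6,7): XOR of data positions = 1⊕1⊕0 = 0
Codeword: 1100110

1100110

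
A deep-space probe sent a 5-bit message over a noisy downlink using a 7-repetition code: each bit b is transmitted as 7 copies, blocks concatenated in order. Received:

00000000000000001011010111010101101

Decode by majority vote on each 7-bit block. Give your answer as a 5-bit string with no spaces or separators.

00011

Block 1 (0000000): 0 ones → 0
Block 2 (0000000): 0 ones → 0
Block 3 (0010110): 3 ones → 0
Block 4 (1011101): 5 ones → 1
Block 5 (0101101): 4 ones → 1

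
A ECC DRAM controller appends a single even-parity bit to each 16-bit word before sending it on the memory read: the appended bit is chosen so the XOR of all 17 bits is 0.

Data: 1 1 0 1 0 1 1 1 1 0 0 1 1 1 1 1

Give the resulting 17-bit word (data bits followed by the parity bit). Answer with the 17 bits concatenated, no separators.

11010111100111110

XOR of the 16 data bits: 1⊕1⊕0⊕1⊕0⊕1⊕1⊕1⊕1⊕0⊕0⊕1⊕1⊕1⊕1⊕1 = 0
Parity bit = 0 (so all 17 bits XOR to 0).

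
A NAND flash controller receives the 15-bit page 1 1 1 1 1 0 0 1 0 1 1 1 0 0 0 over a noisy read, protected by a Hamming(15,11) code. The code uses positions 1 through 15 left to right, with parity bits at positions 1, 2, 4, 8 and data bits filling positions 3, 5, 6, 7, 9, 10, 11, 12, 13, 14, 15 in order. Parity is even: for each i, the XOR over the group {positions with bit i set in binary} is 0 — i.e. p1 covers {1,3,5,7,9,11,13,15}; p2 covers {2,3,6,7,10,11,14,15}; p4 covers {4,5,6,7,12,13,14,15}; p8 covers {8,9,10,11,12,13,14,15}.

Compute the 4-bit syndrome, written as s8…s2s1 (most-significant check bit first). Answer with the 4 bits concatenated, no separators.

s1 (pos 1,3,5,7,9,11,13,15): 1⊕1⊕1⊕0⊕0⊕1⊕0⊕0 = 0
s2 (pos 2,3,6,7,10,11,14,15): 1⊕1⊕0⊕0⊕1⊕1⊕0⊕0 = 0
s4 (pos 4,5,6,7,12,13,14,15): 1⊕1⊕0⊕0⊕1⊕0⊕0⊕0 = 1
s8 (pos 8,9,10,11,12,13,14,15): 1⊕0⊕1⊕1⊕1⊕0⊕0⊕0 = 0
Syndrome s8…s1 = 0100 → error at position 4.

0100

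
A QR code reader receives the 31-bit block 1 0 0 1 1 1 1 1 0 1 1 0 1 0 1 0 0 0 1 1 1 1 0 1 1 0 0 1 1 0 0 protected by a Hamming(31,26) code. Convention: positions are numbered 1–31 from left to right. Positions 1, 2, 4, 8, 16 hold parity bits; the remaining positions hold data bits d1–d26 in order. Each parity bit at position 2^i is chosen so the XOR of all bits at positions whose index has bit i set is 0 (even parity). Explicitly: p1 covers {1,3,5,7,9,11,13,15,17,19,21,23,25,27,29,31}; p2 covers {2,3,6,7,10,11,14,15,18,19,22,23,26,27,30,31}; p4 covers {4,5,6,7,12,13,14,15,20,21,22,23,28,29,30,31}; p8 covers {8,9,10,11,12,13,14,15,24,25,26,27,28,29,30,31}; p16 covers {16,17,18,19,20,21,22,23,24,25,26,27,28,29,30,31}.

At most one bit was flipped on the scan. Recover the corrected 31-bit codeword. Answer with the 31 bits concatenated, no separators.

s1 (pos 1,3,5,7,9,11,13,15,17,19,21,23,25,27,29,31): 1⊕0⊕1⊕1⊕0⊕1⊕1⊕1⊕0⊕1⊕1⊕0⊕1⊕0⊕1⊕0 = 0
s2 (pos 2,3,6,7,10,11,14,15,18,19,22,23,26,27,30,31): 0⊕0⊕1⊕1⊕1⊕1⊕0⊕1⊕0⊕1⊕1⊕0⊕0⊕0⊕0⊕0 = 1
s4 (pos 4,5,6,7,12,13,14,15,20,21,22,23,28,29,30,31): 1⊕1⊕1⊕1⊕0⊕1⊕0⊕1⊕1⊕1⊕1⊕0⊕1⊕1⊕0⊕0 = 1
s8 (pos 8,9,10,11,12,13,14,15,24,25,26,27,28,29,30,31): 1⊕0⊕1⊕1⊕0⊕1⊕0⊕1⊕1⊕1⊕0⊕0⊕1⊕1⊕0⊕0 = 1
s16 (pos 16,17,18,19,20,21,22,23,24,25,26,27,28,29,30,31): 0⊕0⊕0⊕1⊕1⊕1⊕1⊕0⊕1⊕1⊕0⊕0⊕1⊕1⊕0⊕0 = 0
Syndrome s16…s1 = 01110 → error at position 14.
Flip position 14: 1001111101101010001111011001100 → 1001111101101110001111011001100

1001111101101110001111011001100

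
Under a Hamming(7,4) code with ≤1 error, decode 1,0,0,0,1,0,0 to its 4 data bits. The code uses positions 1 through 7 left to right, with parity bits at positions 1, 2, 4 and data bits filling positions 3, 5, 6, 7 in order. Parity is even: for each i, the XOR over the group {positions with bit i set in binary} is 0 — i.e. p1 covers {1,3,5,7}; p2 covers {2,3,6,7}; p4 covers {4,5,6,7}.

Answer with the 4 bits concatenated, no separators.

0100

s1 (pos 1,3,5,7): 1⊕0⊕1⊕0 = 0
s2 (pos 2,3,6,7): 0⊕0⊕0⊕0 = 0
s4 (pos 4,5,6,7): 0⊕1⊕0⊕0 = 1
Syndrome s4…s1 = 100 → error at position 4.
Flip position 4: 1000100 → 1001100
Read data bits from positions 3,5,6,7: 0100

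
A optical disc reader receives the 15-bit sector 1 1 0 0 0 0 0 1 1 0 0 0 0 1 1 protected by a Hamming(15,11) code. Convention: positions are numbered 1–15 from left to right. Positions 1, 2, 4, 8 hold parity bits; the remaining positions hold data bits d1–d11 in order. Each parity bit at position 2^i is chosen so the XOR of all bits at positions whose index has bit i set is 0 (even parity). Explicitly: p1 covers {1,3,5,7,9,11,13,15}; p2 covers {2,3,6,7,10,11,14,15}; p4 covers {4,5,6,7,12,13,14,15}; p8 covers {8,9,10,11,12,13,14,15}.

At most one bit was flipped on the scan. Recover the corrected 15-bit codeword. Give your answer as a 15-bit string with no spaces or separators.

111000011000011

s1 (pos 1,3,5,7,9,11,13,15): 1⊕0⊕0⊕0⊕1⊕0⊕0⊕1 = 1
s2 (pos 2,3,6,7,10,11,14,15): 1⊕0⊕0⊕0⊕0⊕0⊕1⊕1 = 1
s4 (pos 4,5,6,7,12,13,14,15): 0⊕0⊕0⊕0⊕0⊕0⊕1⊕1 = 0
s8 (pos 8,9,10,11,12,13,14,15): 1⊕1⊕0⊕0⊕0⊕0⊕1⊕1 = 0
Syndrome s8…s1 = 0011 → error at position 3.
Flip position 3: 110000011000011 → 111000011000011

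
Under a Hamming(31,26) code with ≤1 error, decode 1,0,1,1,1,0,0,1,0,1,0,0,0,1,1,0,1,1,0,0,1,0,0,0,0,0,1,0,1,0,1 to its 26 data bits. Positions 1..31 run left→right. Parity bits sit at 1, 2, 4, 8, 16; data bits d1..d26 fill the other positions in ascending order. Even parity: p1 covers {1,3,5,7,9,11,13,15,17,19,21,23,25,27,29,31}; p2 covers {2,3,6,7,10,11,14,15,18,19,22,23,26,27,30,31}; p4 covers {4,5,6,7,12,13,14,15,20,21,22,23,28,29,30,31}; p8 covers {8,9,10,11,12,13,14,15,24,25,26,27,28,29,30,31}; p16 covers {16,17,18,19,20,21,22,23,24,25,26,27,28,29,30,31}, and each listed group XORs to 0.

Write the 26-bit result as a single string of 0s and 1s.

s1 (pos 1,3,5,7,9,11,13,15,17,19,21,23,25,27,29,31): 1⊕1⊕1⊕0⊕0⊕0⊕0⊕1⊕1⊕0⊕1⊕0⊕0⊕1⊕1⊕1 = 1
s2 (pos 2,3,6,7,10,11,14,15,18,19,22,23,26,27,30,31): 0⊕1⊕0⊕0⊕1⊕0⊕1⊕1⊕1⊕0⊕0⊕0⊕0⊕1⊕0⊕1 = 1
s4 (pos 4,5,6,7,12,13,14,15,20,21,22,23,28,29,30,31): 1⊕1⊕0⊕0⊕0⊕0⊕1⊕1⊕0⊕1⊕0⊕0⊕0⊕1⊕0⊕1 = 1
s8 (pos 8,9,10,11,12,13,14,15,24,25,26,27,28,29,30,31): 1⊕0⊕1⊕0⊕0⊕0⊕1⊕1⊕0⊕0⊕0⊕1⊕0⊕1⊕0⊕1 = 1
s16 (pos 16,17,18,19,20,21,22,23,24,25,26,27,28,29,30,31): 0⊕1⊕1⊕0⊕0⊕1⊕0⊕0⊕0⊕0⊕0⊕1⊕0⊕1⊕0⊕1 = 0
Syndrome s16…s1 = 01111 → error at position 15.
Flip position 15: 1011100101000110110010000010101 → 1011100101000100110010000010101
Read data bits from positions 3,5,6,7,9,10,11,12,13,14,15,17,18,19,20,21,22,23,24,25,26,27,28,29,30,31: 11000100010110010000010101

11000100010110010000010101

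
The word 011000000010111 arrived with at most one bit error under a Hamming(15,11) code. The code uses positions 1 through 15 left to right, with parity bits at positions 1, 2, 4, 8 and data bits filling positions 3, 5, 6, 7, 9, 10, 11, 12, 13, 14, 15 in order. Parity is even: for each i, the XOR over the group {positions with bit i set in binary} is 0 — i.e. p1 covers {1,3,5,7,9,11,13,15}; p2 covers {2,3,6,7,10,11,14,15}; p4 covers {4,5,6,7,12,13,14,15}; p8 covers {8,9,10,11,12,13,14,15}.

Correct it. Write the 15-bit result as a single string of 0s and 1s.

s1 (pos 1,3,5,7,9,11,13,15): 0⊕1⊕0⊕0⊕0⊕1⊕1⊕1 = 0
s2 (pos 2,3,6,7,10,11,14,15): 1⊕1⊕0⊕0⊕0⊕1⊕1⊕1 = 1
s4 (pos 4,5,6,7,12,13,14,15): 0⊕0⊕0⊕0⊕0⊕1⊕1⊕1 = 1
s8 (pos 8,9,10,11,12,13,14,15): 0⊕0⊕0⊕1⊕0⊕1⊕1⊕1 = 0
Syndrome s8…s1 = 0110 → error at position 6.
Flip position 6: 011000000010111 → 011001000010111

011001000010111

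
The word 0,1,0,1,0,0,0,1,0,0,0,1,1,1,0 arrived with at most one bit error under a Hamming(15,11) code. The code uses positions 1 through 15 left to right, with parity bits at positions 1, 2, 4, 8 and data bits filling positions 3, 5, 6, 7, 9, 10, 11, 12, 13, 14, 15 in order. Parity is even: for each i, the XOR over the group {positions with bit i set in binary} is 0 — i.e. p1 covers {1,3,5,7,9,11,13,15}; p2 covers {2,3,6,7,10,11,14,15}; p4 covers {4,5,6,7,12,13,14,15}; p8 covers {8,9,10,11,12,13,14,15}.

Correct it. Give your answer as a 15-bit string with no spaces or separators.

s1 (pos 1,3,5,7,9,11,13,15): 0⊕0⊕0⊕0⊕0⊕0⊕1⊕0 = 1
s2 (pos 2,3,6,7,10,11,14,15): 1⊕0⊕0⊕0⊕0⊕0⊕1⊕0 = 0
s4 (pos 4,5,6,7,12,13,14,15): 1⊕0⊕0⊕0⊕1⊕1⊕1⊕0 = 0
s8 (pos 8,9,10,11,12,13,14,15): 1⊕0⊕0⊕0⊕1⊕1⊕1⊕0 = 0
Syndrome s8…s1 = 0001 → error at position 1.
Flip position 1: 010100010001110 → 110100010001110

110100010001110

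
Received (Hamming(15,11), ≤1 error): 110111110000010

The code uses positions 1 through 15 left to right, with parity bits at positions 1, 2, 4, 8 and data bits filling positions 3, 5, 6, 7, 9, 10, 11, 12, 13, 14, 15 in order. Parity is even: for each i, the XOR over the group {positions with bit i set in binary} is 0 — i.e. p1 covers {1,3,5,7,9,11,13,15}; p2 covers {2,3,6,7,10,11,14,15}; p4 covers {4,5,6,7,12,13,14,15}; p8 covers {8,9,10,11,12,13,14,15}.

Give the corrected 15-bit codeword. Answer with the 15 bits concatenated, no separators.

s1 (pos 1,3,5,7,9,11,13,15): 1⊕0⊕1⊕1⊕0⊕0⊕0⊕0 = 1
s2 (pos 2,3,6,7,10,11,14,15): 1⊕0⊕1⊕1⊕0⊕0⊕1⊕0 = 0
s4 (pos 4,5,6,7,12,13,14,15): 1⊕1⊕1⊕1⊕0⊕0⊕1⊕0 = 1
s8 (pos 8,9,10,11,12,13,14,15): 1⊕0⊕0⊕0⊕0⊕0⊕1⊕0 = 0
Syndrome s8…s1 = 0101 → error at position 5.
Flip position 5: 110111110000010 → 110101110000010

110101110000010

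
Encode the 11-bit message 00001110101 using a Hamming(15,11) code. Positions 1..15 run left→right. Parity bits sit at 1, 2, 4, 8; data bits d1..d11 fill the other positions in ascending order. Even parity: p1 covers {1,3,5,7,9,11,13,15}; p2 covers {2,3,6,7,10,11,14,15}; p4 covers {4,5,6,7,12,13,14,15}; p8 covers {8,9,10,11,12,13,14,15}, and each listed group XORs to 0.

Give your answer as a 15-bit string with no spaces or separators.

010000011110101

Place data at non-parity positions: p1 p2 0 p4 0 0 0 p8 1 1 1 0 1 0 1
p1 (pos 1,3,5,7,9,11,13,15): XOR of data positions = 0⊕0⊕0⊕1⊕1⊕1⊕1 = 0
p2 (pos 2,3,6,7,10,11,14,15): XOR of data positions = 0⊕0⊕0⊕1⊕1⊕0⊕1 = 1
p4 (pos 4,5,6,7,12,13,14,15): XOR of data positions = 0⊕0⊕0⊕0⊕1⊕0⊕1 = 0
p8 (pos 8,9,10,11,12,13,14,15): XOR of data positions = 1⊕1⊕1⊕0⊕1⊕0⊕1 = 1
Codeword: 010000011110101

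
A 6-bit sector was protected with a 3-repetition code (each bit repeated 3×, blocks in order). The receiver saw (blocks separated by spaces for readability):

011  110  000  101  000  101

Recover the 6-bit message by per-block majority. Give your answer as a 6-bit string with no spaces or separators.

110101

Block 1 (011): 2 ones → 1
Block 2 (110): 2 ones → 1
Block 3 (000): 0 ones → 0
Block 4 (101): 2 ones → 1
Block 5 (000): 0 ones → 0
Block 6 (101): 2 ones → 1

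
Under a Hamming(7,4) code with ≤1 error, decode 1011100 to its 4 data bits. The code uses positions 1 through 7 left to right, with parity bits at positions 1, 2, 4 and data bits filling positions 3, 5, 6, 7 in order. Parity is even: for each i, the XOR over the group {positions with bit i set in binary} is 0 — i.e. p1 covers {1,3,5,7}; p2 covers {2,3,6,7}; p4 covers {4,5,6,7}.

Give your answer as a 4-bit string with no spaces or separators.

0100

s1 (pos 1,3,5,7): 1⊕1⊕1⊕0 = 1
s2 (pos 2,3,6,7): 0⊕1⊕0⊕0 = 1
s4 (pos 4,5,6,7): 1⊕1⊕0⊕0 = 0
Syndrome s4…s1 = 011 → error at position 3.
Flip position 3: 1011100 → 1001100
Read data bits from positions 3,5,6,7: 0100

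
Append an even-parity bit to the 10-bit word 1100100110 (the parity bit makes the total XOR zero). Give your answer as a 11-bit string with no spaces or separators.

XOR of the 10 data bits: 1⊕1⊕0⊕0⊕1⊕0⊕0⊕1⊕1⊕0 = 1
Parity bit = 1 (so all 11 bits XOR to 0).

11001001101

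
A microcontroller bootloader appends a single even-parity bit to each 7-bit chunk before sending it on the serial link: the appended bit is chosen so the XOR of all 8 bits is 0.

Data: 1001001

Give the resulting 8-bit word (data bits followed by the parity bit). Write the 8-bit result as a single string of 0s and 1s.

XOR of the 7 data bits: 1⊕0⊕0⊕1⊕0⊕0⊕1 = 1
Parity bit = 1 (so all 8 bits XOR to 0).

10010011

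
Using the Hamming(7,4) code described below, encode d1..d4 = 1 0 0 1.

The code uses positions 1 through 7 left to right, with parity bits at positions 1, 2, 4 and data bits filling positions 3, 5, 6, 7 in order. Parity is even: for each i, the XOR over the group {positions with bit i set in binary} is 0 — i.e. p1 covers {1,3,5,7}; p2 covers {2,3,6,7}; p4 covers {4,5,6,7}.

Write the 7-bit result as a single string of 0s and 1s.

Place data at non-parity positions: p1 p2 1 p4 0 0 1
p1 (pos 1,3,5,7): XOR of data positions = 1⊕0⊕1 = 0
p2 (pos 2,3,6,7): XOR of data positions = 1⊕0⊕1 = 0
p4 (pos 4,5,6,7): XOR of data positions = 0⊕0⊕1 = 1
Codeword: 0011001

0011001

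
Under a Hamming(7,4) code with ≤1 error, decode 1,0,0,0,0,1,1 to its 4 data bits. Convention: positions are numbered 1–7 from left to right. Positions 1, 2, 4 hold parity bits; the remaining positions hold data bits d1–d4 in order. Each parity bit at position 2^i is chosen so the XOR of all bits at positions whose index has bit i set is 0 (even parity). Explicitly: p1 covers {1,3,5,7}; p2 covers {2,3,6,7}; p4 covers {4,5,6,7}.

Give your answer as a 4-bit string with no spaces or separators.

s1 (pos 1,3,5,7): 1⊕0⊕0⊕1 = 0
s2 (pos 2,3,6,7): 0⊕0⊕1⊕1 = 0
s4 (pos 4,5,6,7): 0⊕0⊕1⊕1 = 0
Syndrome s4…s1 = 000 → no error.
Read data bits from positions 3,5,6,7: 0011

0011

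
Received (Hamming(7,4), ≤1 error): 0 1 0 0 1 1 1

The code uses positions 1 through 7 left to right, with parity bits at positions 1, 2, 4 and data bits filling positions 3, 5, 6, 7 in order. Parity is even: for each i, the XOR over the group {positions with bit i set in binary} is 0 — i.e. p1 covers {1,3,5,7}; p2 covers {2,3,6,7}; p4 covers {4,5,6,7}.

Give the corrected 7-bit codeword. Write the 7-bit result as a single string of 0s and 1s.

0100101

s1 (pos 1,3,5,7): 0⊕0⊕1⊕1 = 0
s2 (pos 2,3,6,7): 1⊕0⊕1⊕1 = 1
s4 (pos 4,5,6,7): 0⊕1⊕1⊕1 = 1
Syndrome s4…s1 = 110 → error at position 6.
Flip position 6: 0100111 → 0100101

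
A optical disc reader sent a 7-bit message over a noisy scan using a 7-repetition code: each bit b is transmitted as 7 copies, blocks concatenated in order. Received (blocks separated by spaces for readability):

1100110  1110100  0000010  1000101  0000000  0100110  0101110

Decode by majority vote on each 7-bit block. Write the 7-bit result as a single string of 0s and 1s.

Block 1 (1100110): 4 ones → 1
Block 2 (1110100): 4 ones → 1
Block 3 (0000010): 1 one → 0
Block 4 (1000101): 3 ones → 0
Block 5 (0000000): 0 ones → 0
Block 6 (0100110): 3 ones → 0
Block 7 (0101110): 4 ones → 1

1100001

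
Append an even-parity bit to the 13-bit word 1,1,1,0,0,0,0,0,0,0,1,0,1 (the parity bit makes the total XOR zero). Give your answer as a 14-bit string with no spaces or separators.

11100000001011

XOR of the 13 data bits: 1⊕1⊕1⊕0⊕0⊕0⊕0⊕0⊕0⊕0⊕1⊕0⊕1 = 1
Parity bit = 1 (so all 14 bits XOR to 0).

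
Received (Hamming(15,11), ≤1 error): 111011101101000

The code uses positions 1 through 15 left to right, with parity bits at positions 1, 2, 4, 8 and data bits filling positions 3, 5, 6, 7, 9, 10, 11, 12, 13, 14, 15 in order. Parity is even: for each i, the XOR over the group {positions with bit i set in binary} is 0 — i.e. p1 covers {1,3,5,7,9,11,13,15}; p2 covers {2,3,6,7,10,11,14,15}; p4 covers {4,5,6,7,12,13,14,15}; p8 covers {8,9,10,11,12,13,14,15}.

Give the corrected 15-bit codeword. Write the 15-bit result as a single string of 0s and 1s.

111011101111000

s1 (pos 1,3,5,7,9,11,13,15): 1⊕1⊕1⊕1⊕1⊕0⊕0⊕0 = 1
s2 (pos 2,3,6,7,10,11,14,15): 1⊕1⊕1⊕1⊕1⊕0⊕0⊕0 = 1
s4 (pos 4,5,6,7,12,13,14,15): 0⊕1⊕1⊕1⊕1⊕0⊕0⊕0 = 0
s8 (pos 8,9,10,11,12,13,14,15): 0⊕1⊕1⊕0⊕1⊕0⊕0⊕0 = 1
Syndrome s8…s1 = 1011 → error at position 11.
Flip position 11: 111011101101000 → 111011101111000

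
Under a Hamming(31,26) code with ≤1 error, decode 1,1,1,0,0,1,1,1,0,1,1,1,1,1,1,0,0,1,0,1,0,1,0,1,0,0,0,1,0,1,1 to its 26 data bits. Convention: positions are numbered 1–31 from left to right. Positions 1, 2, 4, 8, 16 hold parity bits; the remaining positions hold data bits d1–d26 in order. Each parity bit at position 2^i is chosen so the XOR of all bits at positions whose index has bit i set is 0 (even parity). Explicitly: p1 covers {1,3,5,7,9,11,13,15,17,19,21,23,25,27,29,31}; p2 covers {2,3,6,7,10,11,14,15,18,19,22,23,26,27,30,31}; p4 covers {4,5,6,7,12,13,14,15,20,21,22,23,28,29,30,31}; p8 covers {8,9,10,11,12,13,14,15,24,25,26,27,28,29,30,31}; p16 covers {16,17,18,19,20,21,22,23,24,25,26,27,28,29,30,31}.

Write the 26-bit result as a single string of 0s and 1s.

10110111111010101010001111

s1 (pos 1,3,5,7,9,11,13,15,17,19,21,23,25,27,29,31): 1⊕1⊕0⊕1⊕0⊕1⊕1⊕1⊕0⊕0⊕0⊕0⊕0⊕0⊕0⊕1 = 1
s2 (pos 2,3,6,7,10,11,14,15,18,19,22,23,26,27,30,31): 1⊕1⊕1⊕1⊕1⊕1⊕1⊕1⊕1⊕0⊕1⊕0⊕0⊕0⊕1⊕1 = 0
s4 (pos 4,5,6,7,12,13,14,15,20,21,22,23,28,29,30,31): 0⊕0⊕1⊕1⊕1⊕1⊕1⊕1⊕1⊕0⊕1⊕0⊕1⊕0⊕1⊕1 = 1
s8 (pos 8,9,10,11,12,13,14,15,24,25,26,27,28,29,30,31): 1⊕0⊕1⊕1⊕1⊕1⊕1⊕1⊕1⊕0⊕0⊕0⊕1⊕0⊕1⊕1 = 1
s16 (pos 16,17,18,19,20,21,22,23,24,25,26,27,28,29,30,31): 0⊕0⊕1⊕0⊕1⊕0⊕1⊕0⊕1⊕0⊕0⊕0⊕1⊕0⊕1⊕1 = 1
Syndrome s16…s1 = 11101 → error at position 29.
Flip position 29: 1110011101111110010101010001011 → 1110011101111110010101010001111
Read data bits from positions 3,5,6,7,9,10,11,12,13,14,15,17,18,19,20,21,22,23,24,25,26,27,28,29,30,31: 10110111111010101010001111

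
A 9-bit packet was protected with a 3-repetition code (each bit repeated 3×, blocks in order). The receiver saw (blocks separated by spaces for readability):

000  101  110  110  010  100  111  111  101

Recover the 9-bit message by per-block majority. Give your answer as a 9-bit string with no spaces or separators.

Block 1 (000): 0 ones → 0
Block 2 (101): 2 ones → 1
Block 3 (110): 2 ones → 1
Block 4 (110): 2 ones → 1
Block 5 (010): 1 one → 0
Block 6 (100): 1 one → 0
Block 7 (111): 3 ones → 1
Block 8 (111): 3 ones → 1
Block 9 (101): 2 ones → 1

011100111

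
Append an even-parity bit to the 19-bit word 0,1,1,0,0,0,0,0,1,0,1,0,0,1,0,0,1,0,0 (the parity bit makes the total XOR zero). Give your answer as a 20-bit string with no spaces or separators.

01100000101001001000

XOR of the 19 data bits: 0⊕1⊕1⊕0⊕0⊕0⊕0⊕0⊕1⊕0⊕1⊕0⊕0⊕1⊕0⊕0⊕1⊕0⊕0 = 0
Parity bit = 0 (so all 20 bits XOR to 0).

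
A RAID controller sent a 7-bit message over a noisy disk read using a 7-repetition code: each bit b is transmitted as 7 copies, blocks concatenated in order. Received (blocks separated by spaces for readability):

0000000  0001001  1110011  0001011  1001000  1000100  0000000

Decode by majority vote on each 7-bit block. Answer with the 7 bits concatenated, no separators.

Block 1 (0000000): 0 ones → 0
Block 2 (0001001): 2 ones → 0
Block 3 (1110011): 5 ones → 1
Block 4 (0001011): 3 ones → 0
Block 5 (1001000): 2 ones → 0
Block 6 (1000100): 2 ones → 0
Block 7 (0000000): 0 ones → 0

0010000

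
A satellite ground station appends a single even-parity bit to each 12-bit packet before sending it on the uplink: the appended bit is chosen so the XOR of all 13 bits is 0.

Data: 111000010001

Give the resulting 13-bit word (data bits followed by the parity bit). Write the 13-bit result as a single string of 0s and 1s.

1110000100011

XOR of the 12 data bits: 1⊕1⊕1⊕0⊕0⊕0⊕0⊕1⊕0⊕0⊕0⊕1 = 1
Parity bit = 1 (so all 13 bits XOR to 0).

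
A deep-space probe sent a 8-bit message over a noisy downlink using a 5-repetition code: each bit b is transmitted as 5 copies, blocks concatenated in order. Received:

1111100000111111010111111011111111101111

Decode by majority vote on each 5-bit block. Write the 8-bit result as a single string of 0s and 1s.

Block 1 (11111): 5 ones → 1
Block 2 (00000): 0 ones → 0
Block 3 (11111): 5 ones → 1
Block 4 (10101): 3 ones → 1
Block 5 (11111): 5 ones → 1
Block 6 (01111): 4 ones → 1
Block 7 (11111): 5 ones → 1
Block 8 (01111): 4 ones → 1

10111111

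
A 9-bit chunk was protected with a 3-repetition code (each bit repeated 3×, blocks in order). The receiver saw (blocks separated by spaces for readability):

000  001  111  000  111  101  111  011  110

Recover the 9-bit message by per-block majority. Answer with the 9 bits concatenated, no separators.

Block 1 (000): 0 ones → 0
Block 2 (001): 1 one → 0
Block 3 (111): 3 ones → 1
Block 4 (000): 0 ones → 0
Block 5 (111): 3 ones → 1
Block 6 (101): 2 ones → 1
Block 7 (111): 3 ones → 1
Block 8 (011): 2 ones → 1
Block 9 (110): 2 ones → 1

001011111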